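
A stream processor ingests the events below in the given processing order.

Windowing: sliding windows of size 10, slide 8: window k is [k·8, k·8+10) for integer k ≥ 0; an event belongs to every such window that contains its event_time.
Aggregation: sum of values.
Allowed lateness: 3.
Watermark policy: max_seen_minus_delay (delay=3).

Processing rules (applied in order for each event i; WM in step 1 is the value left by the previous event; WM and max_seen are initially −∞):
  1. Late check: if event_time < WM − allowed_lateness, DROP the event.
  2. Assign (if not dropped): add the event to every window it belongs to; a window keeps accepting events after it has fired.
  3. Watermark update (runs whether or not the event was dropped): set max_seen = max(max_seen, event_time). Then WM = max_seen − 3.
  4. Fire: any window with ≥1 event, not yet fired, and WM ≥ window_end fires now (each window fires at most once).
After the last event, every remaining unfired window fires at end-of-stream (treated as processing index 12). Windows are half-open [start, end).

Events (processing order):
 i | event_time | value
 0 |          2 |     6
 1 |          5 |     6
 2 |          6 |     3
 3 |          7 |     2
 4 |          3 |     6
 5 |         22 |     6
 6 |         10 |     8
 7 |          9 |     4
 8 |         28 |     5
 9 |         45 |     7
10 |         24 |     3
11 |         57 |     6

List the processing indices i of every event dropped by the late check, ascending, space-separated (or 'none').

i=0 t=2 v=6: → [0,10); WM=-1
i=1 t=5 v=6: → [0,10); WM=2
i=2 t=6 v=3: → [0,10); WM=3
i=3 t=7 v=2: → [0,10); WM=4
i=4 t=3 v=6: → [0,10); WM=4
i=5 t=22 v=6: → [16,26); WM=19; [0,10) fires=23
i=6 t=10 v=8: DROP (t<19-3); WM=19
i=7 t=9 v=4: DROP (t<19-3); WM=19
i=8 t=28 v=5: → [24,34); WM=25
i=9 t=45 v=7: → [40,50); WM=42; [16,26) fires=6 [24,34) fires=5
i=10 t=24 v=3: DROP (t<42-3); WM=42
i=11 t=57 v=6: → [56,66),[48,58); WM=54; [40,50) fires=7

6 7 10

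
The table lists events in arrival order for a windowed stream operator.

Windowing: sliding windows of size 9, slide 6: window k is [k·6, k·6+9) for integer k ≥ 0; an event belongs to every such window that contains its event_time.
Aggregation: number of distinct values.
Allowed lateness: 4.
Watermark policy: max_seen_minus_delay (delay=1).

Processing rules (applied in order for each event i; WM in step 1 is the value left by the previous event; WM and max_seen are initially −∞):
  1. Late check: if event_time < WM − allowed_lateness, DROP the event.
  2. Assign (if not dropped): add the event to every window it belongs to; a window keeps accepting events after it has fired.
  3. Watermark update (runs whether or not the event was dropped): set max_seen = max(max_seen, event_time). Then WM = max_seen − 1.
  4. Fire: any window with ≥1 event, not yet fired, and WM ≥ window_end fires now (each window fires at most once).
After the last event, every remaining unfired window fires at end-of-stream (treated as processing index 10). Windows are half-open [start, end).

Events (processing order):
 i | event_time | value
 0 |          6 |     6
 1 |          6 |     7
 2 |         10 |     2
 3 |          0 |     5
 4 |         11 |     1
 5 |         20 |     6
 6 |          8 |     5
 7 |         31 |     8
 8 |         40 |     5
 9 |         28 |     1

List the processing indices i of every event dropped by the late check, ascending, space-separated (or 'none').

3 6 9

i=0 t=6 v=6: → [6,15),[0,9); WM=5
i=1 t=6 v=7: → [6,15),[0,9); WM=5
i=2 t=10 v=2: → [6,15); WM=9; [0,9) fires=2
i=3 t=0 v=5: DROP (t<9-4); WM=9
i=4 t=11 v=1: → [6,15); WM=10
i=5 t=20 v=6: → [18,27),[12,21); WM=19; [6,15) fires=4
i=6 t=8 v=5: DROP (t<19-4); WM=19
i=7 t=31 v=8: → [30,39),[24,33); WM=30; [12,21) fires=1 [18,27) fires=1
i=8 t=40 v=5: → [36,45); WM=39; [24,33) fires=1 [30,39) fires=1
i=9 t=28 v=1: DROP (t<39-4); WM=39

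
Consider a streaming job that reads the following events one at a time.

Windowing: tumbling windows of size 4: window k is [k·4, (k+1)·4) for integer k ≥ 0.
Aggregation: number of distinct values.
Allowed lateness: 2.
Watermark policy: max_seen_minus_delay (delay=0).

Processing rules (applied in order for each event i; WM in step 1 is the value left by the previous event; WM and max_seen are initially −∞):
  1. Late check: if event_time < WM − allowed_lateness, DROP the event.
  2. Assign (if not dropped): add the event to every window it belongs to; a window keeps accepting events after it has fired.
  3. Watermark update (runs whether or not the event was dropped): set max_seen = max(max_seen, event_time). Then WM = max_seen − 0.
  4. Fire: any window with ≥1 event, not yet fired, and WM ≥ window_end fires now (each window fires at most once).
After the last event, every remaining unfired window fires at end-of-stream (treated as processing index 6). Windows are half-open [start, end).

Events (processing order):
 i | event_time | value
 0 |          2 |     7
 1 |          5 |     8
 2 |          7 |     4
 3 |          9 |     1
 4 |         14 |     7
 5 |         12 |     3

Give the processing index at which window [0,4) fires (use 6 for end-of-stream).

1

i=0 t=2 v=7: → [0,4); WM=2
i=1 t=5 v=8: → [4,8); WM=5; [0,4) fires=1
i=2 t=7 v=4: → [4,8); WM=7
i=3 t=9 v=1: → [8,12); WM=9; [4,8) fires=2
i=4 t=14 v=7: → [12,16); WM=14; [8,12) fires=1
i=5 t=12 v=3: → [12,16); WM=14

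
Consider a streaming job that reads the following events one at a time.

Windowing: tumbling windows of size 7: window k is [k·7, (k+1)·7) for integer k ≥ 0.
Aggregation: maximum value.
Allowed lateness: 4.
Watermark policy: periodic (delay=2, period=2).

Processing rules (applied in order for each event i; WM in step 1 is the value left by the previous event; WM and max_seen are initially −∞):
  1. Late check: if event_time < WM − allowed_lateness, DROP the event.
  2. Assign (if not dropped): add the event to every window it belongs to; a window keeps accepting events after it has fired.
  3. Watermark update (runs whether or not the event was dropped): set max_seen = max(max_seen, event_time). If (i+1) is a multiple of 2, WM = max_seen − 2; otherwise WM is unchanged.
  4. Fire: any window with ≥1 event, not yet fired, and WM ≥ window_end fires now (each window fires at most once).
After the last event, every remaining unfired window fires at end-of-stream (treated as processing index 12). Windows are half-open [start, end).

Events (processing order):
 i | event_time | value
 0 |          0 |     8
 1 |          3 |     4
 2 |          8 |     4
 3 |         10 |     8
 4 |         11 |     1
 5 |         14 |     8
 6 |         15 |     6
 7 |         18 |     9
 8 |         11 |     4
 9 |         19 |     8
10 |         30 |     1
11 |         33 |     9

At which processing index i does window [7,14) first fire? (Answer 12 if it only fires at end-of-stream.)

7

i=0 t=0 v=8: → [0,7); WM=−∞
i=1 t=3 v=4: → [0,7); WM=1
i=2 t=8 v=4: → [7,14); WM=1
i=3 t=10 v=8: → [7,14); WM=8; [0,7) fires=8
i=4 t=11 v=1: → [7,14); WM=8
i=5 t=14 v=8: → [14,21); WM=12
i=6 t=15 v=6: → [14,21); WM=12
i=7 t=18 v=9: → [14,21); WM=16; [7,14) fires=8
i=8 t=11 v=4: DROP (t<16-4); WM=16
i=9 t=19 v=8: → [14,21); WM=17
i=10 t=30 v=1: → [28,35); WM=17
i=11 t=33 v=9: → [28,35); WM=31; [14,21) fires=9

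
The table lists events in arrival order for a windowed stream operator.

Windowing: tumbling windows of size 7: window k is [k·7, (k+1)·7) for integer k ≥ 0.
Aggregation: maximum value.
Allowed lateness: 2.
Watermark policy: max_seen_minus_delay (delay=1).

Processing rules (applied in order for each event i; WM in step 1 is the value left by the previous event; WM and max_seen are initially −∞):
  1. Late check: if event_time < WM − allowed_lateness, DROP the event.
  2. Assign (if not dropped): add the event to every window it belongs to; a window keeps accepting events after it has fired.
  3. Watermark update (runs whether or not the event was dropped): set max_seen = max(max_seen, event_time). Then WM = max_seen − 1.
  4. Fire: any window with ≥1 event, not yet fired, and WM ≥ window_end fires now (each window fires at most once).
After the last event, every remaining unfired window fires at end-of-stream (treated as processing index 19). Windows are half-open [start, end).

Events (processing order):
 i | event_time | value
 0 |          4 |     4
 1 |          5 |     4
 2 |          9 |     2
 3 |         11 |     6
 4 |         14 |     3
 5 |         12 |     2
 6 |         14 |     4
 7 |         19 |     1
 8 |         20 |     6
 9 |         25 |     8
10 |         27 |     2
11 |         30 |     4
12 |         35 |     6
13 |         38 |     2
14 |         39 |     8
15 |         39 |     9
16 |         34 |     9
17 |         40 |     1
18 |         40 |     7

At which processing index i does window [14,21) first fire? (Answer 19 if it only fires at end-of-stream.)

9

i=0 t=4 v=4: → [0,7); WM=3
i=1 t=5 v=4: → [0,7); WM=4
i=2 t=9 v=2: → [7,14); WM=8; [0,7) fires=4
i=3 t=11 v=6: → [7,14); WM=10
i=4 t=14 v=3: → [14,21); WM=13
i=5 t=12 v=2: → [7,14); WM=13
i=6 t=14 v=4: → [14,21); WM=13
i=7 t=19 v=1: → [14,21); WM=18; [7,14) fires=6
i=8 t=20 v=6: → [14,21); WM=19
i=9 t=25 v=8: → [21,28); WM=24; [14,21) fires=6
i=10 t=27 v=2: → [21,28); WM=26
i=11 t=30 v=4: → [28,35); WM=29; [21,28) fires=8
i=12 t=35 v=6: → [35,42); WM=34
i=13 t=38 v=2: → [35,42); WM=37; [28,35) fires=4
i=14 t=39 v=8: → [35,42); WM=38
i=15 t=39 v=9: → [35,42); WM=38
i=16 t=34 v=9: DROP (t<38-2); WM=38
i=17 t=40 v=1: → [35,42); WM=39
i=18 t=40 v=7: → [35,42); WM=39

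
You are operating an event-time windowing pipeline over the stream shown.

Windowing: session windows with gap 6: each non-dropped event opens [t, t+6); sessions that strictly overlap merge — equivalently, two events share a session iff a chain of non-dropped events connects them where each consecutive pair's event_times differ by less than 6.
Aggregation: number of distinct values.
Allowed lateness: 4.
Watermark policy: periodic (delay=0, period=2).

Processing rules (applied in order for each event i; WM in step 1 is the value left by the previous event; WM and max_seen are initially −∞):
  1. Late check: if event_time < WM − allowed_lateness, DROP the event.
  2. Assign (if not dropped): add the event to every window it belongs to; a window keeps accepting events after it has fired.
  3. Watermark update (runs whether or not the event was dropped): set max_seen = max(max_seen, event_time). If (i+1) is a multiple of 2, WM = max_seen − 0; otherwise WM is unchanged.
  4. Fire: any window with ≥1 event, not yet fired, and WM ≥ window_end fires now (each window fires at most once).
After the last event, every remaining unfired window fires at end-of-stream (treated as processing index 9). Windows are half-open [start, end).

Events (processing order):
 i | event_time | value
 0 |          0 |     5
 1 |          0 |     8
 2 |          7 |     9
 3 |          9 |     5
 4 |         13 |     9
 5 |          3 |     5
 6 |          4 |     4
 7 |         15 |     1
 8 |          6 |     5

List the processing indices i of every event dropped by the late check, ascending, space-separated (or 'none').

i=0 t=0 v=5: → [0,6); WM=−∞
i=1 t=0 v=8: → [0,6); WM=0
i=2 t=7 v=9: → [7,13); WM=0
i=3 t=9 v=5: → [7,15); WM=9
i=4 t=13 v=9: → [7,19); WM=9
i=5 t=3 v=5: DROP (t<9-4); WM=13
i=6 t=4 v=4: DROP (t<13-4); WM=13
i=7 t=15 v=1: → [7,21); WM=15
i=8 t=6 v=5: DROP (t<15-4); WM=15

5 6 8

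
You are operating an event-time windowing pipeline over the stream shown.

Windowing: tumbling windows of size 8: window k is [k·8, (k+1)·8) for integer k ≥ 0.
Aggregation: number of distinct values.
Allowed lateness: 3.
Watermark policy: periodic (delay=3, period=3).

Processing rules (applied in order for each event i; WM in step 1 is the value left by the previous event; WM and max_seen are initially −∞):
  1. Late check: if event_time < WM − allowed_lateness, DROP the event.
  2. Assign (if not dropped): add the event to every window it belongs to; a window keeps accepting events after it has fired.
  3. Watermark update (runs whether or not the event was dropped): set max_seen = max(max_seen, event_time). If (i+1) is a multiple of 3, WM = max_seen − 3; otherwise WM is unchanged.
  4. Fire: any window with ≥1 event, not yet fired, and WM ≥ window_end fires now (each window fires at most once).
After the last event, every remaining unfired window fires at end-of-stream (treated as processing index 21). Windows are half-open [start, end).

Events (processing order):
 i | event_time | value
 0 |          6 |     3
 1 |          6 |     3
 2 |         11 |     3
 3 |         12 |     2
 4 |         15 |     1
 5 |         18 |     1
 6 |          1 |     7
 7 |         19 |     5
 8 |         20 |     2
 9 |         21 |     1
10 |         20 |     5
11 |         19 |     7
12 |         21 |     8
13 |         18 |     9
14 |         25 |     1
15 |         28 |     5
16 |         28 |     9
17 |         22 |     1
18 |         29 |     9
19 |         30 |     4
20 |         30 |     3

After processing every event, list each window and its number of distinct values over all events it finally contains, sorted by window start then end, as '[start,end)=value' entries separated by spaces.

i=0 t=6 v=3: → [0,8); WM=−∞
i=1 t=6 v=3: → [0,8); WM=−∞
i=2 t=11 v=3: → [8,16); WM=8; [0,8) fires=1
i=3 t=12 v=2: → [8,16); WM=8
i=4 t=15 v=1: → [8,16); WM=8
i=5 t=18 v=1: → [16,24); WM=15
i=6 t=1 v=7: DROP (t<15-3); WM=15
i=7 t=19 v=5: → [16,24); WM=15
i=8 t=20 v=2: → [16,24); WM=17; [8,16) fires=3
i=9 t=21 v=1: → [16,24); WM=17
i=10 t=20 v=5: → [16,24); WM=17
i=11 t=19 v=7: → [16,24); WM=18
i=12 t=21 v=8: → [16,24); WM=18
i=13 t=18 v=9: → [16,24); WM=18
i=14 t=25 v=1: → [24,32); WM=22
i=15 t=28 v=5: → [24,32); WM=22
i=16 t=28 v=9: → [24,32); WM=22
i=17 t=22 v=1: → [16,24); WM=25; [16,24) fires=6
i=18 t=29 v=9: → [24,32); WM=25
i=19 t=30 v=4: → [24,32); WM=25
i=20 t=30 v=3: → [24,32); WM=27

[0,8)=1 [8,16)=3 [16,24)=6 [24,32)=5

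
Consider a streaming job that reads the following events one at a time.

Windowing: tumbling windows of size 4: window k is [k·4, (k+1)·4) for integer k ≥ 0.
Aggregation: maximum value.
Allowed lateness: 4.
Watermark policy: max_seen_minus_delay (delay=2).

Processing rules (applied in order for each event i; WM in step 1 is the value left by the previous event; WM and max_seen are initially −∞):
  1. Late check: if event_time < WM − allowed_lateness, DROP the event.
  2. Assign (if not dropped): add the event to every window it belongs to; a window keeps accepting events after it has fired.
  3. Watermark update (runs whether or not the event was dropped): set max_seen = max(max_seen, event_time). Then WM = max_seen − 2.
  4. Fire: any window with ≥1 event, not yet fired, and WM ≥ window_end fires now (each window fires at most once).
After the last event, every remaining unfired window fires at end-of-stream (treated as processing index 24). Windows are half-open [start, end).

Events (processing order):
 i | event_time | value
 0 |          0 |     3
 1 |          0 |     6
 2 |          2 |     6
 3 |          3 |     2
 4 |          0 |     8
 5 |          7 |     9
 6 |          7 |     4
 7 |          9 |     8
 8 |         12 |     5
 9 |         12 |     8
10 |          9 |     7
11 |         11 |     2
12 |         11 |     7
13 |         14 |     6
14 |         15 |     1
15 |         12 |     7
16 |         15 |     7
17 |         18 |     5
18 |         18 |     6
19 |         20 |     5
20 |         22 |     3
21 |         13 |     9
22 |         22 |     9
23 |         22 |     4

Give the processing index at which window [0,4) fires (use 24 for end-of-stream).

5

i=0 t=0 v=3: → [0,4); WM=-2
i=1 t=0 v=6: → [0,4); WM=-2
i=2 t=2 v=6: → [0,4); WM=0
i=3 t=3 v=2: → [0,4); WM=1
i=4 t=0 v=8: → [0,4); WM=1
i=5 t=7 v=9: → [4,8); WM=5; [0,4) fires=8
i=6 t=7 v=4: → [4,8); WM=5
i=7 t=9 v=8: → [8,12); WM=7
i=8 t=12 v=5: → [12,16); WM=10; [4,8) fires=9
i=9 t=12 v=8: → [12,16); WM=10
i=10 t=9 v=7: → [8,12); WM=10
i=11 t=11 v=2: → [8,12); WM=10
i=12 t=11 v=7: → [8,12); WM=10
i=13 t=14 v=6: → [12,16); WM=12; [8,12) fires=8
i=14 t=15 v=1: → [12,16); WM=13
i=15 t=12 v=7: → [12,16); WM=13
i=16 t=15 v=7: → [12,16); WM=13
i=17 t=18 v=5: → [16,20); WM=16; [12,16) fires=8
i=18 t=18 v=6: → [16,20); WM=16
i=19 t=20 v=5: → [20,24); WM=18
i=20 t=22 v=3: → [20,24); WM=20; [16,20) fires=6
i=21 t=13 v=9: DROP (t<20-4); WM=20
i=22 t=22 v=9: → [20,24); WM=20
i=23 t=22 v=4: → [20,24); WM=20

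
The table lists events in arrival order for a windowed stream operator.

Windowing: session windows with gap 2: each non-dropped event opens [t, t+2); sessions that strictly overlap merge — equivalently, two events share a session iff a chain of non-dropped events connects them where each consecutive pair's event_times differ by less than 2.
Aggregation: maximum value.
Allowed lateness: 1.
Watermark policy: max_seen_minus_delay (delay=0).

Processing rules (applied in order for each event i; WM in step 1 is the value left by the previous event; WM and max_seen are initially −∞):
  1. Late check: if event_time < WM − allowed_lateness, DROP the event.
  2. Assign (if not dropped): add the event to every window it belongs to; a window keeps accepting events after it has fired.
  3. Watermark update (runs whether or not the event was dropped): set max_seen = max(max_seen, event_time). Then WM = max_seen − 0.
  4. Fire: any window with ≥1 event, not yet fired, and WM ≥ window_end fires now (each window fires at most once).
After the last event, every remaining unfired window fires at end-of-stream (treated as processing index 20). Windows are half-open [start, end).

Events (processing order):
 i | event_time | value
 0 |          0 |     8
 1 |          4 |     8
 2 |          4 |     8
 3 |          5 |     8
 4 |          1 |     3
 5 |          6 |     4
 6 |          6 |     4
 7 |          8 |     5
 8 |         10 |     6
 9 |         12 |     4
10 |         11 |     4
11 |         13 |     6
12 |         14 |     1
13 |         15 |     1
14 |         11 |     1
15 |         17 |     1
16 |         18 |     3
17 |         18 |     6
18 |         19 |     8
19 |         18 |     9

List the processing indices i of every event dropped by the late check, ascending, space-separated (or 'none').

4 14

i=0 t=0 v=8: → [0,2); WM=0
i=1 t=4 v=8: → [4,6); WM=4
i=2 t=4 v=8: → [4,6); WM=4
i=3 t=5 v=8: → [4,7); WM=5
i=4 t=1 v=3: DROP (t<5-1); WM=5
i=5 t=6 v=4: → [4,8); WM=6
i=6 t=6 v=4: → [4,8); WM=6
i=7 t=8 v=5: → [8,10); WM=8
i=8 t=10 v=6: → [10,12); WM=10
i=9 t=12 v=4: → [12,14); WM=12
i=10 t=11 v=4: → [10,14); WM=12
i=11 t=13 v=6: → [10,15); WM=13
i=12 t=14 v=1: → [10,16); WM=14
i=13 t=15 v=1: → [10,17); WM=15
i=14 t=11 v=1: DROP (t<15-1); WM=15
i=15 t=17 v=1: → [17,19); WM=17
i=16 t=18 v=3: → [17,20); WM=18
i=17 t=18 v=6: → [17,20); WM=18
i=18 t=19 v=8: → [17,21); WM=19
i=19 t=18 v=9: → [17,21); WM=19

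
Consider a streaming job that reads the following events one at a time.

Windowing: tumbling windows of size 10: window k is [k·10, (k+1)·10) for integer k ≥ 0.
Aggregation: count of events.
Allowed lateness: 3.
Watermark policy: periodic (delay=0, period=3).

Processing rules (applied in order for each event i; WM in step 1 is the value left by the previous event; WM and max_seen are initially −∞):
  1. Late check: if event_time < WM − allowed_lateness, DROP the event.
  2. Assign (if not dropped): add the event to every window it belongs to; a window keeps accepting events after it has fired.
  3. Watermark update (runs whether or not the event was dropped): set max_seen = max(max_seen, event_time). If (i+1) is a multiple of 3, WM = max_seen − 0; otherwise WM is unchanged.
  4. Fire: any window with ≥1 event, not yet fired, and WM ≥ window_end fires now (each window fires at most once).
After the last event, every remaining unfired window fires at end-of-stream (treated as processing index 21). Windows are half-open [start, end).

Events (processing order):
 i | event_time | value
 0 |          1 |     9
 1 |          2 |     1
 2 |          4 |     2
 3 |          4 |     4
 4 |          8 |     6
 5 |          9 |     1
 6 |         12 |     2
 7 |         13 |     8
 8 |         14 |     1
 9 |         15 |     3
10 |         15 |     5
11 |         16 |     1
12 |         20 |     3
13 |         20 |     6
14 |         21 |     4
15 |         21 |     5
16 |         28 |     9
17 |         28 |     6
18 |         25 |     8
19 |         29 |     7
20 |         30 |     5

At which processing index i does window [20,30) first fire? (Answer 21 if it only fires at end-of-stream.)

20

i=0 t=1 v=9: → [0,10); WM=−∞
i=1 t=2 v=1: → [0,10); WM=−∞
i=2 t=4 v=2: → [0,10); WM=4
i=3 t=4 v=4: → [0,10); WM=4
i=4 t=8 v=6: → [0,10); WM=4
i=5 t=9 v=1: → [0,10); WM=9
i=6 t=12 v=2: → [10,20); WM=9
i=7 t=13 v=8: → [10,20); WM=9
i=8 t=14 v=1: → [10,20); WM=14; [0,10) fires=6
i=9 t=15 v=3: → [10,20); WM=14
i=10 t=15 v=5: → [10,20); WM=14
i=11 t=16 v=1: → [10,20); WM=16
i=12 t=20 v=3: → [20,30); WM=16
i=13 t=20 v=6: → [20,30); WM=16
i=14 t=21 v=4: → [20,30); WM=21; [10,20) fires=6
i=15 t=21 v=5: → [20,30); WM=21
i=16 t=28 v=9: → [20,30); WM=21
i=17 t=28 v=6: → [20,30); WM=28
i=18 t=25 v=8: → [20,30); WM=28
i=19 t=29 v=7: → [20,30); WM=28
i=20 t=30 v=5: → [30,40); WM=30; [20,30) fires=8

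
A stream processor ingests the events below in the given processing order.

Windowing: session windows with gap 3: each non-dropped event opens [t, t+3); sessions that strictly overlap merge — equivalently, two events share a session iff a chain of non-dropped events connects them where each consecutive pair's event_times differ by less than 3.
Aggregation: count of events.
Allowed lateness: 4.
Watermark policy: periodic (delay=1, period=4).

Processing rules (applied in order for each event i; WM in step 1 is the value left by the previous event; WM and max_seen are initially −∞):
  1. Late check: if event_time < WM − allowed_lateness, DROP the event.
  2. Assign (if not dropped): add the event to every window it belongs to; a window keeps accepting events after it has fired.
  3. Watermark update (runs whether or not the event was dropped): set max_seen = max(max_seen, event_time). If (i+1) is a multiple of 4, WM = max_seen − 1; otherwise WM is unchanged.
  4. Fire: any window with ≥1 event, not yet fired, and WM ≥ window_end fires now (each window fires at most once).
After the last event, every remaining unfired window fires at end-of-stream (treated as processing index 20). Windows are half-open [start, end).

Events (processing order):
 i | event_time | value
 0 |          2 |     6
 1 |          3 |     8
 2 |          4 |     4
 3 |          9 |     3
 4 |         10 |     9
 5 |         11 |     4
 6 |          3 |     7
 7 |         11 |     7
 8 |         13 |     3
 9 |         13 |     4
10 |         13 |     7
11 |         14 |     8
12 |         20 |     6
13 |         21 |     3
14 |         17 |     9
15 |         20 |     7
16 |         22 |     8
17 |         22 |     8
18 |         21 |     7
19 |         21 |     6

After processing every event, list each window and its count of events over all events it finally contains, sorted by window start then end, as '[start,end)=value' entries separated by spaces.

[2,7)=3 [9,17)=8 [17,20)=1 [20,25)=7

i=0 t=2 v=6: → [2,5); WM=−∞
i=1 t=3 v=8: → [2,6); WM=−∞
i=2 t=4 v=4: → [2,7); WM=−∞
i=3 t=9 v=3: → [9,12); WM=8
i=4 t=10 v=9: → [9,13); WM=8
i=5 t=11 v=4: → [9,14); WM=8
i=6 t=3 v=7: DROP (t<8-4); WM=8
i=7 t=11 v=7: → [9,14); WM=10
i=8 t=13 v=3: → [9,16); WM=10
i=9 t=13 v=4: → [9,16); WM=10
i=10 t=13 v=7: → [9,16); WM=10
i=11 t=14 v=8: → [9,17); WM=13
i=12 t=20 v=6: → [20,23); WM=13
i=13 t=21 v=3: → [20,24); WM=13
i=14 t=17 v=9: → [17,20); WM=13
i=15 t=20 v=7: → [20,24); WM=20
i=16 t=22 v=8: → [20,25); WM=20
i=17 t=22 v=8: → [20,25); WM=20
i=18 t=21 v=7: → [20,25); WM=20
i=19 t=21 v=6: → [20,25); WM=21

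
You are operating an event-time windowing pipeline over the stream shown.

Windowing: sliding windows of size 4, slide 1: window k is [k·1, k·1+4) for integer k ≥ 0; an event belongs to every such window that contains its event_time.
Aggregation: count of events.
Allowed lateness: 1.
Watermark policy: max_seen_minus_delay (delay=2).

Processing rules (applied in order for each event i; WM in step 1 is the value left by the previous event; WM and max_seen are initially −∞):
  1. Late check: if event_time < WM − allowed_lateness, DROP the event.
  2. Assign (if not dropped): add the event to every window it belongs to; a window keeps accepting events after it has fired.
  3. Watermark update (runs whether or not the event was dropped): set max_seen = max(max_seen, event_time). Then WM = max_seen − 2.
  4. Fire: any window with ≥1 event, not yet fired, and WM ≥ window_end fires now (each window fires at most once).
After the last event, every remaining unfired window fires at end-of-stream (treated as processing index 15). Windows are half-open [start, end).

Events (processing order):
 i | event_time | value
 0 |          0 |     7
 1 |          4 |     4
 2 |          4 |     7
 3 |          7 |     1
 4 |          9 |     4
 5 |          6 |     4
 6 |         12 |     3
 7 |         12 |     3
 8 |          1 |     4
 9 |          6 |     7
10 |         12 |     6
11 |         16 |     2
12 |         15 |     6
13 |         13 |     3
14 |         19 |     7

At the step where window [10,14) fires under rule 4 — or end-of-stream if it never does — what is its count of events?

i=0 t=0 v=7: → [0,4); WM=-2
i=1 t=4 v=4: → [4,8),[3,7),[2,6),[1,5); WM=2
i=2 t=4 v=7: → [4,8),[3,7),[2,6),[1,5); WM=2
i=3 t=7 v=1: → [7,11),[6,10),[5,9),[4,8); WM=5; [0,4) fires=1 [1,5) fires=2
i=4 t=9 v=4: → [9,13),[8,12),[7,11),[6,10); WM=7; [2,6) fires=2 [3,7) fires=2
i=5 t=6 v=4: → [6,10),[5,9),[4,8),[3,7); WM=7
i=6 t=12 v=3: → [12,16),[11,15),[10,14),[9,13); WM=10; [4,8) fires=4 [5,9) fires=2 [6,10) fires=3
i=7 t=12 v=3: → [12,16),[11,15),[10,14),[9,13); WM=10
i=8 t=1 v=4: DROP (t<10-1); WM=10
i=9 t=6 v=7: DROP (t<10-1); WM=10
i=10 t=12 v=6: → [12,16),[11,15),[10,14),[9,13); WM=10
i=11 t=16 v=2: → [16,20),[15,19),[14,18),[13,17); WM=14; [7,11) fires=2 [8,12) fires=1 [9,13) fires=4 [10,14) fires=3
i=12 t=15 v=6: → [15,19),[14,18),[13,17),[12,16); WM=14
i=13 t=13 v=3: → [13,17),[12,16),[11,15),[10,14); WM=14
i=14 t=19 v=7: → [19,23),[18,22),[17,21),[16,20); WM=17; [11,15) fires=4 [12,16) fires=5 [13,17) fires=3

3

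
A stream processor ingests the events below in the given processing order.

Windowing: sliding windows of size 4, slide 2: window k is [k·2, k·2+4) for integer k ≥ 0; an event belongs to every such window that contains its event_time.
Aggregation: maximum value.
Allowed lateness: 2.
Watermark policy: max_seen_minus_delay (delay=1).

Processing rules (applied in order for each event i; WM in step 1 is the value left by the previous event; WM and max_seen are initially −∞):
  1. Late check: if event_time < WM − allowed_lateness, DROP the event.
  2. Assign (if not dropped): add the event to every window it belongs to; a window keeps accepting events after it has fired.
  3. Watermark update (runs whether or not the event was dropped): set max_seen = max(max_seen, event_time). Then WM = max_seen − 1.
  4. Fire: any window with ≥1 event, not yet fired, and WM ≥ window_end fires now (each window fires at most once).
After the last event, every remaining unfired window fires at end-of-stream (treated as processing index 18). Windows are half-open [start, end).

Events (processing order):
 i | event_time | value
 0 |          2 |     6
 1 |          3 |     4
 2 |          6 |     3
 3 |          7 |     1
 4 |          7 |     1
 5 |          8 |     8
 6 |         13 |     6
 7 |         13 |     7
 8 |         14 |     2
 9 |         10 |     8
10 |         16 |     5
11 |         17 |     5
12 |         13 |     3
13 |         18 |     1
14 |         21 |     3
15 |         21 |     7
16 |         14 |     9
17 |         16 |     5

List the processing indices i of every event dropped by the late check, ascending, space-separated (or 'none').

9 12 16 17

i=0 t=2 v=6: → [2,6),[0,4); WM=1
i=1 t=3 v=4: → [2,6),[0,4); WM=2
i=2 t=6 v=3: → [6,10),[4,8); WM=5; [0,4) fires=6
i=3 t=7 v=1: → [6,10),[4,8); WM=6; [2,6) fires=6
i=4 t=7 v=1: → [6,10),[4,8); WM=6
i=5 t=8 v=8: → [8,12),[6,10); WM=7
i=6 t=13 v=6: → [12,16),[10,14); WM=12; [4,8) fires=3 [6,10) fires=8 [8,12) fires=8
i=7 t=13 v=7: → [12,16),[10,14); WM=12
i=8 t=14 v=2: → [14,18),[12,16); WM=13
i=9 t=10 v=8: DROP (t<13-2); WM=13
i=10 t=16 v=5: → [16,20),[14,18); WM=15; [10,14) fires=7
i=11 t=17 v=5: → [16,20),[14,18); WM=16; [12,16) fires=7
i=12 t=13 v=3: DROP (t<16-2); WM=16
i=13 t=18 v=1: → [18,22),[16,20); WM=17
i=14 t=21 v=3: → [20,24),[18,22); WM=20; [14,18) fires=5 [16,20) fires=5
i=15 t=21 v=7: → [20,24),[18,22); WM=20
i=16 t=14 v=9: DROP (t<20-2); WM=20
i=17 t=16 v=5: DROP (t<20-2); WM=20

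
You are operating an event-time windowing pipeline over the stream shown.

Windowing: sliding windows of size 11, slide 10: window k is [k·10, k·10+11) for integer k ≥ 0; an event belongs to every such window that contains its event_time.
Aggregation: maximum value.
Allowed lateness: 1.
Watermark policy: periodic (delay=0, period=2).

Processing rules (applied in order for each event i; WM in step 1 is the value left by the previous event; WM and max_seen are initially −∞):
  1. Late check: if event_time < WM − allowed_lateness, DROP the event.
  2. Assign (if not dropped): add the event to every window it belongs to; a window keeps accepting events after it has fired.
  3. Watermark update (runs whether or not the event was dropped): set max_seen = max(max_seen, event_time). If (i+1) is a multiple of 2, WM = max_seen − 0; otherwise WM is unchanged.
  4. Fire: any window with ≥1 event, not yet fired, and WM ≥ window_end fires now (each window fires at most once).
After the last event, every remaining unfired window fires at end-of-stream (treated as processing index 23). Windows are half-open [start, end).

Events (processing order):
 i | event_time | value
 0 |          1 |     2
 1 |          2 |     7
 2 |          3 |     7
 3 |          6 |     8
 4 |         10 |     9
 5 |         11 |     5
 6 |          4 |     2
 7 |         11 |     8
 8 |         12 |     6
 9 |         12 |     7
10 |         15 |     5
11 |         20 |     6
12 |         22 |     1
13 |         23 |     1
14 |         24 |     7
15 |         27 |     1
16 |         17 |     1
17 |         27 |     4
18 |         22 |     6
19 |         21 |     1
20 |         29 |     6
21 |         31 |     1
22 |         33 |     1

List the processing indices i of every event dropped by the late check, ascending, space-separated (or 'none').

6 16 18 19

i=0 t=1 v=2: → [0,11); WM=−∞
i=1 t=2 v=7: → [0,11); WM=2
i=2 t=3 v=7: → [0,11); WM=2
i=3 t=6 v=8: → [0,11); WM=6
i=4 t=10 v=9: → [10,21),[0,11); WM=6
i=5 t=11 v=5: → [10,21); WM=11; [0,11) fires=9
i=6 t=4 v=2: DROP (t<11-1); WM=11
i=7 t=11 v=8: → [10,21); WM=11
i=8 t=12 v=6: → [10,21); WM=11
i=9 t=12 v=7: → [10,21); WM=12
i=10 t=15 v=5: → [10,21); WM=12
i=11 t=20 v=6: → [20,31),[10,21); WM=20
i=12 t=22 v=1: → [20,31); WM=20
i=13 t=23 v=1: → [20,31); WM=23; [10,21) fires=9
i=14 t=24 v=7: → [20,31); WM=23
i=15 t=27 v=1: → [20,31); WM=27
i=16 t=17 v=1: DROP (t<27-1); WM=27
i=17 t=27 v=4: → [20,31); WM=27
i=18 t=22 v=6: DROP (t<27-1); WM=27
i=19 t=21 v=1: DROP (t<27-1); WM=27
i=20 t=29 v=6: → [20,31); WM=27
i=21 t=31 v=1: → [30,41); WM=31; [20,31) fires=7
i=22 t=33 v=1: → [30,41); WM=31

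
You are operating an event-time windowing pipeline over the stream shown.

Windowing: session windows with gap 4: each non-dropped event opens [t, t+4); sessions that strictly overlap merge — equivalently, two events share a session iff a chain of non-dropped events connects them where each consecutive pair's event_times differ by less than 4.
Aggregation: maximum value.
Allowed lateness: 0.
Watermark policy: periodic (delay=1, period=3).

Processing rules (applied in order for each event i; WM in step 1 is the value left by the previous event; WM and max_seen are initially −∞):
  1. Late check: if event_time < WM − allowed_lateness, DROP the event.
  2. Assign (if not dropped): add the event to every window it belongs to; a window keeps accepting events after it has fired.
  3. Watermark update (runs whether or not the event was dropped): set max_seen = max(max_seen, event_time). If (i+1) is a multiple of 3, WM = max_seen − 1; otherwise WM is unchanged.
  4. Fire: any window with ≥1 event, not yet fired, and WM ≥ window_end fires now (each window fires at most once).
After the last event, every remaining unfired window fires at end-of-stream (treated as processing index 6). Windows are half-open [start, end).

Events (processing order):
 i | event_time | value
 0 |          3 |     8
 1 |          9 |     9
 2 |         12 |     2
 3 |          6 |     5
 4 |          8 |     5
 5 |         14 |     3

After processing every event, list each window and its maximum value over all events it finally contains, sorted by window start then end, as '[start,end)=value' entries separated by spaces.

[3,7)=8 [9,18)=9

i=0 t=3 v=8: → [3,7); WM=−∞
i=1 t=9 v=9: → [9,13); WM=−∞
i=2 t=12 v=2: → [9,16); WM=11
i=3 t=6 v=5: DROP (t<11-0); WM=11
i=4 t=8 v=5: DROP (t<11-0); WM=11
i=5 t=14 v=3: → [9,18); WM=13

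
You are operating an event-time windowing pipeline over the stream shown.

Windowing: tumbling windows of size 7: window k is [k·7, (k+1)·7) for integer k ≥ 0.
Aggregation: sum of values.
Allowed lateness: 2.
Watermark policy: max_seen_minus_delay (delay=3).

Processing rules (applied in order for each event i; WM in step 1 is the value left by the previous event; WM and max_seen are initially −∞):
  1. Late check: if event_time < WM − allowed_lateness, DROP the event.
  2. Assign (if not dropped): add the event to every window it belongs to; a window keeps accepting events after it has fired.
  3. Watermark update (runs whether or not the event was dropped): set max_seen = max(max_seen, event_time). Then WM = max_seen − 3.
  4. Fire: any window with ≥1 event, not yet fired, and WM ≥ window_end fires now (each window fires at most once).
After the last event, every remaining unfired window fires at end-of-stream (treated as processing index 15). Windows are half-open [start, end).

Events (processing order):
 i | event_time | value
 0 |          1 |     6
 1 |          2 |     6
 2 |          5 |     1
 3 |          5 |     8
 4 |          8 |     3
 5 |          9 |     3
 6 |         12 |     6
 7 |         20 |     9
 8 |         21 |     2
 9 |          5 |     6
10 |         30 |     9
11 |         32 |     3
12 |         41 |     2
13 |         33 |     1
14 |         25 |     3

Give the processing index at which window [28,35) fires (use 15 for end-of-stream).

i=0 t=1 v=6: → [0,7); WM=-2
i=1 t=2 v=6: → [0,7); WM=-1
i=2 t=5 v=1: → [0,7); WM=2
i=3 t=5 v=8: → [0,7); WM=2
i=4 t=8 v=3: → [7,14); WM=5
i=5 t=9 v=3: → [7,14); WM=6
i=6 t=12 v=6: → [7,14); WM=9; [0,7) fires=21
i=7 t=20 v=9: → [14,21); WM=17; [7,14) fires=12
i=8 t=21 v=2: → [21,28); WM=18
i=9 t=5 v=6: DROP (t<18-2); WM=18
i=10 t=30 v=9: → [28,35); WM=27; [14,21) fires=9
i=11 t=32 v=3: → [28,35); WM=29; [21,28) fires=2
i=12 t=41 v=2: → [35,42); WM=38; [28,35) fires=12
i=13 t=33 v=1: DROP (t<38-2); WM=38
i=14 t=25 v=3: DROP (t<38-2); WM=38

12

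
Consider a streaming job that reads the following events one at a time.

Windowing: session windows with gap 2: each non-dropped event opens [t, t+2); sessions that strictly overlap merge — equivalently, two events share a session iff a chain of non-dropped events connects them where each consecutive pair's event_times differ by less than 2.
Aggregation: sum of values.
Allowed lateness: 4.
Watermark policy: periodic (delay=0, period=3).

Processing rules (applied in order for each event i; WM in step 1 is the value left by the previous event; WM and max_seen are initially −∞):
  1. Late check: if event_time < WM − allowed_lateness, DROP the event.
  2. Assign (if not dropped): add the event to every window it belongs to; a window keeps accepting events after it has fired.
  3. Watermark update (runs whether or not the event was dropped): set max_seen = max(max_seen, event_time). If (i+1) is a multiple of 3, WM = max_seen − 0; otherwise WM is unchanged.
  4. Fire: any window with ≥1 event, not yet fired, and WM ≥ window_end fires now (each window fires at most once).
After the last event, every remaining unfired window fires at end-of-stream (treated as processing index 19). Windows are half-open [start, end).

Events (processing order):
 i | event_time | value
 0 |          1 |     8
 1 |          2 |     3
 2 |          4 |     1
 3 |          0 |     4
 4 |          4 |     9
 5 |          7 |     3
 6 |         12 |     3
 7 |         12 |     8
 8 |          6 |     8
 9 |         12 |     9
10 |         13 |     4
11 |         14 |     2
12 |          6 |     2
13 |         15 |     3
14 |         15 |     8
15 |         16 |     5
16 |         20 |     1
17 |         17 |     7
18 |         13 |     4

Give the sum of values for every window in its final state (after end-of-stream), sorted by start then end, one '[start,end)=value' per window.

[0,4)=15 [4,6)=10 [6,9)=11 [12,19)=49 [20,22)=1

i=0 t=1 v=8: → [1,3); WM=−∞
i=1 t=2 v=3: → [1,4); WM=−∞
i=2 t=4 v=1: → [4,6); WM=4
i=3 t=0 v=4: → [0,4); WM=4
i=4 t=4 v=9: → [4,6); WM=4
i=5 t=7 v=3: → [7,9); WM=7
i=6 t=12 v=3: → [12,14); WM=7
i=7 t=12 v=8: → [12,14); WM=7
i=8 t=6 v=8: → [6,9); WM=12
i=9 t=12 v=9: → [12,14); WM=12
i=10 t=13 v=4: → [12,15); WM=12
i=11 t=14 v=2: → [12,16); WM=14
i=12 t=6 v=2: DROP (t<14-4); WM=14
i=13 t=15 v=3: → [12,17); WM=14
i=14 t=15 v=8: → [12,17); WM=15
i=15 t=16 v=5: → [12,18); WM=15
i=16 t=20 v=1: → [20,22); WM=15
i=17 t=17 v=7: → [12,19); WM=20
i=18 t=13 v=4: DROP (t<20-4); WM=20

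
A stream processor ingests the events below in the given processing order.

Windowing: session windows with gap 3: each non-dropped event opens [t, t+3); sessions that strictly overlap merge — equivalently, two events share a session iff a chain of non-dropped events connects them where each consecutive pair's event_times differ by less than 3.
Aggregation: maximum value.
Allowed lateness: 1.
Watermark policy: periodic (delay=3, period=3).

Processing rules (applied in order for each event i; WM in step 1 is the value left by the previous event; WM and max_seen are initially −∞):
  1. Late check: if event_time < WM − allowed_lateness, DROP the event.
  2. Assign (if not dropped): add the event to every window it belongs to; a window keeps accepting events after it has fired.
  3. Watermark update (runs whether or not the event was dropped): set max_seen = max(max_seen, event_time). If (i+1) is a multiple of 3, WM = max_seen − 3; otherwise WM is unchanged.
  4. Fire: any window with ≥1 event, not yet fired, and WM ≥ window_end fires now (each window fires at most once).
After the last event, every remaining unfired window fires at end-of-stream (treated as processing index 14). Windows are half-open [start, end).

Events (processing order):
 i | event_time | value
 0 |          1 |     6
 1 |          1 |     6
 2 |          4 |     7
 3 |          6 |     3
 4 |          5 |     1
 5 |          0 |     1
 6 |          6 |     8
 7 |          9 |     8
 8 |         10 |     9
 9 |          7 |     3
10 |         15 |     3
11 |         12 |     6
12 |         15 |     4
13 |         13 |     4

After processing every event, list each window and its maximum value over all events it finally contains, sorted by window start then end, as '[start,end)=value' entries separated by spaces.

[0,4)=6 [4,18)=9

i=0 t=1 v=6: → [1,4); WM=−∞
i=1 t=1 v=6: → [1,4); WM=−∞
i=2 t=4 v=7: → [4,7); WM=1
i=3 t=6 v=3: → [4,9); WM=1
i=4 t=5 v=1: → [4,9); WM=1
i=5 t=0 v=1: → [0,4); WM=3
i=6 t=6 v=8: → [4,9); WM=3
i=7 t=9 v=8: → [9,12); WM=3
i=8 t=10 v=9: → [9,13); WM=7
i=9 t=7 v=3: → [4,13); WM=7
i=10 t=15 v=3: → [15,18); WM=7
i=11 t=12 v=6: → [4,15); WM=12
i=12 t=15 v=4: → [15,18); WM=12
i=13 t=13 v=4: → [4,18); WM=12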